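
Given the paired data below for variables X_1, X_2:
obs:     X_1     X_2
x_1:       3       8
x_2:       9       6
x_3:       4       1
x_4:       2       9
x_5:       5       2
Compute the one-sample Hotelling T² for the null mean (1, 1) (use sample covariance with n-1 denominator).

Step 1 — sample mean vector:
  mean(X_1) = (3 + 9 + 4 + 2 + 5) / 5 = 23/5 = 4.6
  mean(X_2) = (8 + 6 + 1 + 9 + 2) / 5 = 26/5 = 5.2
  x̄ = (4.6, 5.2),  deviation x̄ - mu_0 = (4.6, 5.2) - (1, 1) = (3.6, 4.2).

Step 2 — sample covariance matrix, S[i,j] = (1/(n-1)) · Σ_k (x_{k,i} - mean_i) · (x_{k,j} - mean_j), divisor n-1 = 4:
  S[X_1,X_1] = ((-1.6)·(-1.6) + (4.4)·(4.4) + (-0.6)·(-0.6) + (-2.6)·(-2.6) + (0.4)·(0.4)) / 4 = 29.2/4 = 7.3
  S[X_1,X_2] = ((-1.6)·(2.8) + (4.4)·(0.8) + (-0.6)·(-4.2) + (-2.6)·(3.8) + (0.4)·(-3.2)) / 4 = -9.6/4 = -2.4
  S[X_2,X_2] = ((2.8)·(2.8) + (0.8)·(0.8) + (-4.2)·(-4.2) + (3.8)·(3.8) + (-3.2)·(-3.2)) / 4 = 50.8/4 = 12.7
  S = [[7.3, -2.4],
 [-2.4, 12.7]].

Step 3 — invert S. det(S) = 7.3·12.7 - (-2.4)² = 86.95.
  S^{-1} = (1/det) · [[d, -b], [-b, a]] = [[0.1461, 0.0276],
 [0.0276, 0.084]].

Step 4 — quadratic form (x̄ - mu_0)^T · S^{-1} · (x̄ - mu_0):
  S^{-1} · (x̄ - mu_0) = (0.6417, 0.452),
  (x̄ - mu_0)^T · [...] = (3.6)·(0.6417) + (4.2)·(0.452) = 4.2086.

Step 5 — scale by n: T² = 5 · 4.2086 = 21.0431.

T² ≈ 21.0431


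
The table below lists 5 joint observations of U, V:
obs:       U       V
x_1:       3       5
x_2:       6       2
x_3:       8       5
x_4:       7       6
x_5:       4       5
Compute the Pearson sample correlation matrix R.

Step 1 — column means:
  mean(U) = (3 + 6 + 8 + 7 + 4) / 5 = 28/5 = 5.6
  mean(V) = (5 + 2 + 5 + 6 + 5) / 5 = 23/5 = 4.6

Step 2 — sample variances and covariances s[i,j] = (1/(n-1)) · Σ_k (x_{k,i} - mean_i) · (x_{k,j} - mean_j), with n-1 = 4:
  s[U,U] = ((-2.6)·(-2.6) + (0.4)·(0.4) + (2.4)·(2.4) + (1.4)·(1.4) + (-1.6)·(-1.6)) / 4 = 17.2/4 = 4.3
  s[U,V] = ((-2.6)·(0.4) + (0.4)·(-2.6) + (2.4)·(0.4) + (1.4)·(1.4) + (-1.6)·(0.4)) / 4 = 0.2/4 = 0.05
  s[V,V] = ((0.4)·(0.4) + (-2.6)·(-2.6) + (0.4)·(0.4) + (1.4)·(1.4) + (0.4)·(0.4)) / 4 = 9.2/4 = 2.3
  Sample standard deviations s_i = √(s[i,i]):
  s(U) = √(4.3) = 2.0736
  s(V) = √(2.3) = 1.5166

Step 3 — r_{ij} = s_{ij} / (s_i · s_j):
  r[U,U] = 1 (diagonal).
  r[U,V] = 0.05 / (2.0736 · 1.5166) = 0.05 / 3.1448 = 0.0159
  r[V,V] = 1 (diagonal).

R is symmetric with unit diagonal. Assembling:

R = [[1, 0.0159],
 [0.0159, 1]]


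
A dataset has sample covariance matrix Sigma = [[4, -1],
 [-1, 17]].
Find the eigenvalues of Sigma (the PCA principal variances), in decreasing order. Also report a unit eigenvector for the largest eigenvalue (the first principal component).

Step 1 — characteristic polynomial of 2×2 Sigma:
  det(Sigma - λI) = λ² - trace · λ + det = 0.
  trace = 4 + 17 = 21, det = 4·17 - (-1)² = 67.
Step 2 — discriminant:
  Δ = trace² - 4·det = 441 - 268 = 173.
Step 3 — eigenvalues:
  λ = (trace ± √Δ)/2 = (21 ± 13.1529)/2,
  λ_1 = 17.0765,  λ_2 = 3.9235.

Step 4 — unit eigenvector for λ_1: solve (Sigma - λ_1 I)v = 0. First row:
  (4 - 17.0765)·v_x + (-1)·v_y = 0, i.e. (-13.0765)·v_x + (-1)·v_y = 0,
  so v ∝ (b, λ_1 - a) = (-1, 13.0765); multiply by -1 so the first entry is positive: u = (1, -13.0765).
  ||u|| = √((1)² + (-13.0765)²) = √(171.9942) ≈ 13.1147,
  v_1 = u/||u|| ≈ (0.0763, -0.9971) (||v_1|| = 1).

λ_1 = 17.0765,  λ_2 = 3.9235;  v_1 ≈ (0.0763, -0.9971)


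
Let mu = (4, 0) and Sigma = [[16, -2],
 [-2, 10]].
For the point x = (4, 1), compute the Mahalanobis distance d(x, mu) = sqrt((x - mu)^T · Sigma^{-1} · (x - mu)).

Step 1 — centre the observation: (x - mu) = (0, 1).

Step 2 — invert Sigma. det(Sigma) = 16·10 - (-2)² = 156.
  Sigma^{-1} = (1/det) · [[d, -b], [-b, a]] = [[0.0641, 0.0128],
 [0.0128, 0.1026]].

Step 3 — form the quadratic (x - mu)^T · Sigma^{-1} · (x - mu):
  Sigma^{-1} · (x - mu) = (0.0128, 0.1026).
  (x - mu)^T · [Sigma^{-1} · (x - mu)] = (0)·(0.0128) + (1)·(0.1026) = 0.1026.

Step 4 — take square root: d = √(0.1026) ≈ 0.3203.

d(x, mu) = √(0.1026) ≈ 0.3203


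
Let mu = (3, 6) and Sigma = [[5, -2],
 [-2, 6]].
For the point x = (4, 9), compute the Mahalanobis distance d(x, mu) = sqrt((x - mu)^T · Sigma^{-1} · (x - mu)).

Step 1 — centre the observation: (x - mu) = (1, 3).

Step 2 — invert Sigma. det(Sigma) = 5·6 - (-2)² = 26.
  Sigma^{-1} = (1/det) · [[d, -b], [-b, a]] = [[0.2308, 0.0769],
 [0.0769, 0.1923]].

Step 3 — form the quadratic (x - mu)^T · Sigma^{-1} · (x - mu):
  Sigma^{-1} · (x - mu) = (0.4615, 0.6538).
  (x - mu)^T · [Sigma^{-1} · (x - mu)] = (1)·(0.4615) + (3)·(0.6538) = 2.4231.

Step 4 — take square root: d = √(2.4231) ≈ 1.5566.

d(x, mu) = √(2.4231) ≈ 1.5566


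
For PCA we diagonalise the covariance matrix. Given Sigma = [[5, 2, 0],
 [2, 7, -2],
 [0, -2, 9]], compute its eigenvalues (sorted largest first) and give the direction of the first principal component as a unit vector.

Step 1 — characteristic polynomial p(λ) = det(λI - Sigma) = λ³ - tr·λ² + c_1·λ - det, where tr = trace, c_1 = sum of the principal 2×2 minors, det = det(Sigma):
  tr = 5 + 7 + 9 = 21,
  c_1 = (5·7 - (2)²) + (5·9 - (0)²) + (7·9 - (-2)²) = 31 + 45 + 59 = 135,
  det = 5·(7·9 - (-2)²) - (2)·((2)·9 - (-2)·(0)) + (0)·((2)·(-2) - 7·(0)) = 5·(59) - (2)·(18) + (0)·(-4) = 259.
  So p(λ) = λ³ - 21λ² + 135λ - 259.
Step 2 — look for an integer root (rational root theorem: any rational root is an integer divisor of 259). Testing λ = 7:
  p(7) = 343 - 1029 + 945 - 259 = 0  ✓
  Dividing out (λ - 7): p(λ) = (λ - 7)(λ² - 14λ + 37).
Step 3 — remaining eigenvalues from the quadratic λ² - 14λ + 37 = 0:
  Δ = 14² - 4·37 = 196 - 148 = 48,  λ = (14 ± √48)/2 = (14 ± 6.9282)/2 ≈ 10.4641 or 3.5359.
  Sorted: λ_1 = 10.4641,  λ_2 = 7,  λ_3 = 3.5359  (check: sum = 21 = tr ✓).

Step 4 — unit eigenvector for λ_1 ≈ 10.4641: v spans the null space of (Sigma - λ_1 I), whose rows are
  r_1 = (-5.4641, 2, 0),  r_2 = (2, -3.4641, -2),  r_3 = (0, -2, -1.4641).
  v is orthogonal to every row, so take v ∝ r_1 × r_2 = ((2)·(-2) - (0)·(-3.4641), (0)·(2) - (-5.4641)·(-2), (-5.4641)·(-3.4641) - (2)·(2)) ≈ (-4, -10.9282, 14.9282).
  Rescale (multiply by -1 so the first nonzero entry is positive): u = (4, 10.9282, -14.9282).
  ||u|| = √((4)² + (10.9282)² + (-14.9282)²) = √(358.2769) ≈ 18.9282,  v_1 = u/||u|| ≈ (0.2113, 0.5774, -0.7887) (||v_1|| = 1).

λ_1 = 10.4641,  λ_2 = 7,  λ_3 = 3.5359;  v_1 ≈ (0.2113, 0.5774, -0.7887)


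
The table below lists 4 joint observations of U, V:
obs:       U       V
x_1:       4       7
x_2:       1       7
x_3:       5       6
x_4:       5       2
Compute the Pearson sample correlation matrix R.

Step 1 — column means:
  mean(U) = (4 + 1 + 5 + 5) / 4 = 15/4 = 3.75
  mean(V) = (7 + 7 + 6 + 2) / 4 = 22/4 = 5.5

Step 2 — sample variances and covariances s[i,j] = (1/(n-1)) · Σ_k (x_{k,i} - mean_i) · (x_{k,j} - mean_j), with n-1 = 3:
  s[U,U] = ((0.25)·(0.25) + (-2.75)·(-2.75) + (1.25)·(1.25) + (1.25)·(1.25)) / 3 = 10.75/3 = 3.5833
  s[U,V] = ((0.25)·(1.5) + (-2.75)·(1.5) + (1.25)·(0.5) + (1.25)·(-3.5)) / 3 = -7.5/3 = -2.5
  s[V,V] = ((1.5)·(1.5) + (1.5)·(1.5) + (0.5)·(0.5) + (-3.5)·(-3.5)) / 3 = 17/3 = 5.6667
  Sample standard deviations s_i = √(s[i,i]):
  s(U) = √(3.5833) = 1.893
  s(V) = √(5.6667) = 2.3805

Step 3 — r_{ij} = s_{ij} / (s_i · s_j):
  r[U,U] = 1 (diagonal).
  r[U,V] = -2.5 / (1.893 · 2.3805) = -2.5 / 4.5062 = -0.5548
  r[V,V] = 1 (diagonal).

R is symmetric with unit diagonal. Assembling:

R = [[1, -0.5548],
 [-0.5548, 1]]


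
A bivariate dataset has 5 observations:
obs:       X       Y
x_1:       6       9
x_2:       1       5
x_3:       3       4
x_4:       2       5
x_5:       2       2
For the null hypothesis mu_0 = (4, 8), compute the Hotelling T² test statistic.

Step 1 — sample mean vector:
  mean(X) = (6 + 1 + 3 + 2 + 2) / 5 = 14/5 = 2.8
  mean(Y) = (9 + 5 + 4 + 5 + 2) / 5 = 25/5 = 5
  x̄ = (2.8, 5),  deviation x̄ - mu_0 = (2.8, 5) - (4, 8) = (-1.2, -3).

Step 2 — sample covariance matrix, S[i,j] = (1/(n-1)) · Σ_k (x_{k,i} - mean_i) · (x_{k,j} - mean_j), divisor n-1 = 4:
  S[X,X] = ((3.2)·(3.2) + (-1.8)·(-1.8) + (0.2)·(0.2) + (-0.8)·(-0.8) + (-0.8)·(-0.8)) / 4 = 14.8/4 = 3.7
  S[X,Y] = ((3.2)·(4) + (-1.8)·(0) + (0.2)·(-1) + (-0.8)·(0) + (-0.8)·(-3)) / 4 = 15/4 = 3.75
  S[Y,Y] = ((4)·(4) + (0)·(0) + (-1)·(-1) + (0)·(0) + (-3)·(-3)) / 4 = 26/4 = 6.5
  S = [[3.7, 3.75],
 [3.75, 6.5]].

Step 3 — invert S. det(S) = 3.7·6.5 - (3.75)² = 9.9875.
  S^{-1} = (1/det) · [[d, -b], [-b, a]] = [[0.6508, -0.3755],
 [-0.3755, 0.3705]].

Step 4 — quadratic form (x̄ - mu_0)^T · S^{-1} · (x̄ - mu_0):
  S^{-1} · (x̄ - mu_0) = (0.3454, -0.6608),
  (x̄ - mu_0)^T · [...] = (-1.2)·(0.3454) + (-3)·(-0.6608) = 1.568.

Step 5 — scale by n: T² = 5 · 1.568 = 7.8398.

T² ≈ 7.8398


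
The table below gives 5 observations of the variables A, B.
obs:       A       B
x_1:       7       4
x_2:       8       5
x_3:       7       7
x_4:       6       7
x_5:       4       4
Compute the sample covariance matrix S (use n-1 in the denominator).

Step 1 — column means:
  mean(A) = (7 + 8 + 7 + 6 + 4) / 5 = 32/5 = 6.4
  mean(B) = (4 + 5 + 7 + 7 + 4) / 5 = 27/5 = 5.4

Step 2 — sample covariance S[i,j] = (1/(n-1)) · Σ_k (x_{k,i} - mean_i) · (x_{k,j} - mean_j), with n-1 = 4.
  S[A,A] = ((0.6)·(0.6) + (1.6)·(1.6) + (0.6)·(0.6) + (-0.4)·(-0.4) + (-2.4)·(-2.4)) / 4 = 9.2/4 = 2.3
  S[A,B] = ((0.6)·(-1.4) + (1.6)·(-0.4) + (0.6)·(1.6) + (-0.4)·(1.6) + (-2.4)·(-1.4)) / 4 = 2.2/4 = 0.55
  S[B,B] = ((-1.4)·(-1.4) + (-0.4)·(-0.4) + (1.6)·(1.6) + (1.6)·(1.6) + (-1.4)·(-1.4)) / 4 = 9.2/4 = 2.3

S is symmetric (S[j,i] = S[i,j]). Assembling:

S = [[2.3, 0.55],
 [0.55, 2.3]]


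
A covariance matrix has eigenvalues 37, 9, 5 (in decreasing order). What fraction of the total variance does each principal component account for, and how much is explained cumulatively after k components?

Step 1 — total variance = trace(Sigma) = Σ λ_i = 37 + 9 + 5 = 51.

Step 2 — fraction explained by component i = λ_i / Σ λ:
  PC1: 37/51 = 0.7255
  PC2: 9/51 = 0.1765
  PC3: 5/51 = 0.098

Step 3 — cumulative fraction after k components = (λ_1 + ... + λ_k) / Σ λ:
  k = 1: 37/51 = 0.7255
  k = 2: (37 + 9)/51 = 46/51 = 0.902
  k = 3: (37 + 9 + 5)/51 = 51/51 = 1

Summary (fraction, with percent):

explained: PC1 0.7255 (72.55%), PC2 0.1765 (17.65%), PC3 0.098 (9.8%);  cumulative: 0.7255, 0.902, 1


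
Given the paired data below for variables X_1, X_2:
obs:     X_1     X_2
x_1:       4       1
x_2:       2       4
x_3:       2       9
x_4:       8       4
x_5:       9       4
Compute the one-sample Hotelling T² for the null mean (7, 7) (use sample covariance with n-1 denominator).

Step 1 — sample mean vector:
  mean(X_1) = (4 + 2 + 2 + 8 + 9) / 5 = 25/5 = 5
  mean(X_2) = (1 + 4 + 9 + 4 + 4) / 5 = 22/5 = 4.4
  x̄ = (5, 4.4),  deviation x̄ - mu_0 = (5, 4.4) - (7, 7) = (-2, -2.6).

Step 2 — sample covariance matrix, S[i,j] = (1/(n-1)) · Σ_k (x_{k,i} - mean_i) · (x_{k,j} - mean_j), divisor n-1 = 4:
  S[X_1,X_1] = ((-1)·(-1) + (-3)·(-3) + (-3)·(-3) + (3)·(3) + (4)·(4)) / 4 = 44/4 = 11
  S[X_1,X_2] = ((-1)·(-3.4) + (-3)·(-0.4) + (-3)·(4.6) + (3)·(-0.4) + (4)·(-0.4)) / 4 = -12/4 = -3
  S[X_2,X_2] = ((-3.4)·(-3.4) + (-0.4)·(-0.4) + (4.6)·(4.6) + (-0.4)·(-0.4) + (-0.4)·(-0.4)) / 4 = 33.2/4 = 8.3
  S = [[11, -3],
 [-3, 8.3]].

Step 3 — invert S. det(S) = 11·8.3 - (-3)² = 82.3.
  S^{-1} = (1/det) · [[d, -b], [-b, a]] = [[0.1009, 0.0365],
 [0.0365, 0.1337]].

Step 4 — quadratic form (x̄ - mu_0)^T · S^{-1} · (x̄ - mu_0):
  S^{-1} · (x̄ - mu_0) = (-0.2965, -0.4204),
  (x̄ - mu_0)^T · [...] = (-2)·(-0.2965) + (-2.6)·(-0.4204) = 1.686.

Step 5 — scale by n: T² = 5 · 1.686 = 8.4301.

T² ≈ 8.4301


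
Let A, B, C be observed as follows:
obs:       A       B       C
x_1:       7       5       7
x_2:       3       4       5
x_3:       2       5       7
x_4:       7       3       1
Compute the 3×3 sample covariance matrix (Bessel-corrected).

Step 1 — column means:
  mean(A) = (7 + 3 + 2 + 7) / 4 = 19/4 = 4.75
  mean(B) = (5 + 4 + 5 + 3) / 4 = 17/4 = 4.25
  mean(C) = (7 + 5 + 7 + 1) / 4 = 20/4 = 5

Step 2 — sample covariance S[i,j] = (1/(n-1)) · Σ_k (x_{k,i} - mean_i) · (x_{k,j} - mean_j), with n-1 = 3.
  S[A,A] = ((2.25)·(2.25) + (-1.75)·(-1.75) + (-2.75)·(-2.75) + (2.25)·(2.25)) / 3 = 20.75/3 = 6.9167
  S[A,B] = ((2.25)·(0.75) + (-1.75)·(-0.25) + (-2.75)·(0.75) + (2.25)·(-1.25)) / 3 = -2.75/3 = -0.9167
  S[A,C] = ((2.25)·(2) + (-1.75)·(0) + (-2.75)·(2) + (2.25)·(-4)) / 3 = -10/3 = -3.3333
  S[B,B] = ((0.75)·(0.75) + (-0.25)·(-0.25) + (0.75)·(0.75) + (-1.25)·(-1.25)) / 3 = 2.75/3 = 0.9167
  S[B,C] = ((0.75)·(2) + (-0.25)·(0) + (0.75)·(2) + (-1.25)·(-4)) / 3 = 8/3 = 2.6667
  S[C,C] = ((2)·(2) + (0)·(0) + (2)·(2) + (-4)·(-4)) / 3 = 24/3 = 8

S is symmetric (S[j,i] = S[i,j]). Assembling:

S = [[6.9167, -0.9167, -3.3333],
 [-0.9167, 0.9167, 2.6667],
 [-3.3333, 2.6667, 8]]


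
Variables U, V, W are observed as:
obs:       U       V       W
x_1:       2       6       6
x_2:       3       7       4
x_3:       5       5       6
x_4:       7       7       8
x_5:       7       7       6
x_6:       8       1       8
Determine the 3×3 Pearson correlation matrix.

Step 1 — column means:
  mean(U) = (2 + 3 + 5 + 7 + 7 + 8) / 6 = 32/6 = 5.3333
  mean(V) = (6 + 7 + 5 + 7 + 7 + 1) / 6 = 33/6 = 5.5
  mean(W) = (6 + 4 + 6 + 8 + 6 + 8) / 6 = 38/6 = 6.3333

Step 2 — sample variances and covariances s[i,j] = (1/(n-1)) · Σ_k (x_{k,i} - mean_i) · (x_{k,j} - mean_j), with n-1 = 5:
  s[U,U] = ((-3.3333)·(-3.3333) + (-2.3333)·(-2.3333) + (-0.3333)·(-0.3333) + (1.6667)·(1.6667) + (1.6667)·(1.6667) + (2.6667)·(2.6667)) / 5 = 29.3333/5 = 5.8667
  s[U,V] = ((-3.3333)·(0.5) + (-2.3333)·(1.5) + (-0.3333)·(-0.5) + (1.6667)·(1.5) + (1.6667)·(1.5) + (2.6667)·(-4.5)) / 5 = -12/5 = -2.4
  s[U,W] = ((-3.3333)·(-0.3333) + (-2.3333)·(-2.3333) + (-0.3333)·(-0.3333) + (1.6667)·(1.6667) + (1.6667)·(-0.3333) + (2.6667)·(1.6667)) / 5 = 13.3333/5 = 2.6667
  s[V,V] = ((0.5)·(0.5) + (1.5)·(1.5) + (-0.5)·(-0.5) + (1.5)·(1.5) + (1.5)·(1.5) + (-4.5)·(-4.5)) / 5 = 27.5/5 = 5.5
  s[V,W] = ((0.5)·(-0.3333) + (1.5)·(-2.3333) + (-0.5)·(-0.3333) + (1.5)·(1.6667) + (1.5)·(-0.3333) + (-4.5)·(1.6667)) / 5 = -9/5 = -1.8
  s[W,W] = ((-0.3333)·(-0.3333) + (-2.3333)·(-2.3333) + (-0.3333)·(-0.3333) + (1.6667)·(1.6667) + (-0.3333)·(-0.3333) + (1.6667)·(1.6667)) / 5 = 11.3333/5 = 2.2667
  Sample standard deviations s_i = √(s[i,i]):
  s(U) = √(5.8667) = 2.4221
  s(V) = √(5.5) = 2.3452
  s(W) = √(2.2667) = 1.5055

Step 3 — r_{ij} = s_{ij} / (s_i · s_j):
  r[U,U] = 1 (diagonal).
  r[U,V] = -2.4 / (2.4221 · 2.3452) = -2.4 / 5.6804 = -0.4225
  r[U,W] = 2.6667 / (2.4221 · 1.5055) = 2.6667 / 3.6466 = 0.7313
  r[V,V] = 1 (diagonal).
  r[V,W] = -1.8 / (2.3452 · 1.5055) = -1.8 / 3.5308 = -0.5098
  r[W,W] = 1 (diagonal).

R is symmetric with unit diagonal. Assembling:

R = [[1, -0.4225, 0.7313],
 [-0.4225, 1, -0.5098],
 [0.7313, -0.5098, 1]]


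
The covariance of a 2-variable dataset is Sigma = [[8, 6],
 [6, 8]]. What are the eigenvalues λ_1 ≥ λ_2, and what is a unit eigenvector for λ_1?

Step 1 — characteristic polynomial of 2×2 Sigma:
  det(Sigma - λI) = λ² - trace · λ + det = 0.
  trace = 8 + 8 = 16, det = 8·8 - (6)² = 28.
Step 2 — discriminant:
  Δ = trace² - 4·det = 256 - 112 = 144.
Step 3 — eigenvalues:
  λ = (trace ± √Δ)/2 = (16 ± 12)/2,
  λ_1 = 14,  λ_2 = 2.

Step 4 — unit eigenvector for λ_1: solve (Sigma - λ_1 I)v = 0. First row:
  (8 - 14)·v_x + (6)·v_y = 0, i.e. (-6)·v_x + (6)·v_y = 0,
  so v ∝ (b, λ_1 - a) = (6, 6) = u.
  ||u|| = √((6)² + (6)²) = √(72) ≈ 8.4853,
  v_1 = u/||u|| ≈ (0.7071, 0.7071) (||v_1|| = 1).

λ_1 = 14,  λ_2 = 2;  v_1 ≈ (0.7071, 0.7071)


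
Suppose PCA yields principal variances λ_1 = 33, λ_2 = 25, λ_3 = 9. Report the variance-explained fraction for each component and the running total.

Step 1 — total variance = trace(Sigma) = Σ λ_i = 33 + 25 + 9 = 67.

Step 2 — fraction explained by component i = λ_i / Σ λ:
  PC1: 33/67 = 0.4925
  PC2: 25/67 = 0.3731
  PC3: 9/67 = 0.1343

Step 3 — cumulative fraction after k components = (λ_1 + ... + λ_k) / Σ λ:
  k = 1: 33/67 = 0.4925
  k = 2: (33 + 25)/67 = 58/67 = 0.8657
  k = 3: (33 + 25 + 9)/67 = 67/67 = 1

Summary (fraction, with percent):

explained: PC1 0.4925 (49.25%), PC2 0.3731 (37.31%), PC3 0.1343 (13.43%);  cumulative: 0.4925, 0.8657, 1


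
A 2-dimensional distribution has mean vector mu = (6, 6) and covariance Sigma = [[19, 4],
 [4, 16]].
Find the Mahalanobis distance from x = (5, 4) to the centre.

Step 1 — centre the observation: (x - mu) = (-1, -2).

Step 2 — invert Sigma. det(Sigma) = 19·16 - (4)² = 288.
  Sigma^{-1} = (1/det) · [[d, -b], [-b, a]] = [[0.0556, -0.0139],
 [-0.0139, 0.066]].

Step 3 — form the quadratic (x - mu)^T · Sigma^{-1} · (x - mu):
  Sigma^{-1} · (x - mu) = (-0.0278, -0.1181).
  (x - mu)^T · [Sigma^{-1} · (x - mu)] = (-1)·(-0.0278) + (-2)·(-0.1181) = 0.2639.

Step 4 — take square root: d = √(0.2639) ≈ 0.5137.

d(x, mu) = √(0.2639) ≈ 0.5137


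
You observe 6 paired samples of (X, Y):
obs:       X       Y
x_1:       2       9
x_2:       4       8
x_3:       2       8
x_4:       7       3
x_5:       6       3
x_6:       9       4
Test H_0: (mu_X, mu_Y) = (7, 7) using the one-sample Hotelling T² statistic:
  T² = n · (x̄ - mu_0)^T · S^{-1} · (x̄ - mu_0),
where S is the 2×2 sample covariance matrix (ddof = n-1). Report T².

Step 1 — sample mean vector:
  mean(X) = (2 + 4 + 2 + 7 + 6 + 9) / 6 = 30/6 = 5
  mean(Y) = (9 + 8 + 8 + 3 + 3 + 4) / 6 = 35/6 = 5.8333
  x̄ = (5, 5.8333),  deviation x̄ - mu_0 = (5, 5.8333) - (7, 7) = (-2, -1.1667).

Step 2 — sample covariance matrix, S[i,j] = (1/(n-1)) · Σ_k (x_{k,i} - mean_i) · (x_{k,j} - mean_j), divisor n-1 = 5:
  S[X,X] = ((-3)·(-3) + (-1)·(-1) + (-3)·(-3) + (2)·(2) + (1)·(1) + (4)·(4)) / 5 = 40/5 = 8
  S[X,Y] = ((-3)·(3.1667) + (-1)·(2.1667) + (-3)·(2.1667) + (2)·(-2.8333) + (1)·(-2.8333) + (4)·(-1.8333)) / 5 = -34/5 = -6.8
  S[Y,Y] = ((3.1667)·(3.1667) + (2.1667)·(2.1667) + (2.1667)·(2.1667) + (-2.8333)·(-2.8333) + (-2.8333)·(-2.8333) + (-1.8333)·(-1.8333)) / 5 = 38.8333/5 = 7.7667
  S = [[8, -6.8],
 [-6.8, 7.7667]].

Step 3 — invert S. det(S) = 8·7.7667 - (-6.8)² = 15.8933.
  S^{-1} = (1/det) · [[d, -b], [-b, a]] = [[0.4887, 0.4279],
 [0.4279, 0.5034]].

Step 4 — quadratic form (x̄ - mu_0)^T · S^{-1} · (x̄ - mu_0):
  S^{-1} · (x̄ - mu_0) = (-1.4765, -1.443),
  (x̄ - mu_0)^T · [...] = (-2)·(-1.4765) + (-1.1667)·(-1.443) = 4.6365.

Step 5 — scale by n: T² = 6 · 4.6365 = 27.8188.

T² ≈ 27.8188


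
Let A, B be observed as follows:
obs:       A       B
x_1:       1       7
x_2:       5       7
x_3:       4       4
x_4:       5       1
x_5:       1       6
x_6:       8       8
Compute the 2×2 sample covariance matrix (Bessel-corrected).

Step 1 — column means:
  mean(A) = (1 + 5 + 4 + 5 + 1 + 8) / 6 = 24/6 = 4
  mean(B) = (7 + 7 + 4 + 1 + 6 + 8) / 6 = 33/6 = 5.5

Step 2 — sample covariance S[i,j] = (1/(n-1)) · Σ_k (x_{k,i} - mean_i) · (x_{k,j} - mean_j), with n-1 = 5.
  S[A,A] = ((-3)·(-3) + (1)·(1) + (0)·(0) + (1)·(1) + (-3)·(-3) + (4)·(4)) / 5 = 36/5 = 7.2
  S[A,B] = ((-3)·(1.5) + (1)·(1.5) + (0)·(-1.5) + (1)·(-4.5) + (-3)·(0.5) + (4)·(2.5)) / 5 = 1/5 = 0.2
  S[B,B] = ((1.5)·(1.5) + (1.5)·(1.5) + (-1.5)·(-1.5) + (-4.5)·(-4.5) + (0.5)·(0.5) + (2.5)·(2.5)) / 5 = 33.5/5 = 6.7

S is symmetric (S[j,i] = S[i,j]). Assembling:

S = [[7.2, 0.2],
 [0.2, 6.7]]


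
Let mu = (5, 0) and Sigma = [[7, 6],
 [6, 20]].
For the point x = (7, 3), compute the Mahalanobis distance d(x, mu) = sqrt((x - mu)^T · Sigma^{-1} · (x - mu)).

Step 1 — centre the observation: (x - mu) = (2, 3).

Step 2 — invert Sigma. det(Sigma) = 7·20 - (6)² = 104.
  Sigma^{-1} = (1/det) · [[d, -b], [-b, a]] = [[0.1923, -0.0577],
 [-0.0577, 0.0673]].

Step 3 — form the quadratic (x - mu)^T · Sigma^{-1} · (x - mu):
  Sigma^{-1} · (x - mu) = (0.2115, 0.0865).
  (x - mu)^T · [Sigma^{-1} · (x - mu)] = (2)·(0.2115) + (3)·(0.0865) = 0.6827.

Step 4 — take square root: d = √(0.6827) ≈ 0.8263.

d(x, mu) = √(0.6827) ≈ 0.8263


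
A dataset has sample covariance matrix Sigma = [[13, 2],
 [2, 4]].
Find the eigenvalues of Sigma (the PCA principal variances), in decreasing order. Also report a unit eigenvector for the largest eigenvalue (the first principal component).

Step 1 — characteristic polynomial of 2×2 Sigma:
  det(Sigma - λI) = λ² - trace · λ + det = 0.
  trace = 13 + 4 = 17, det = 13·4 - (2)² = 48.
Step 2 — discriminant:
  Δ = trace² - 4·det = 289 - 192 = 97.
Step 3 — eigenvalues:
  λ = (trace ± √Δ)/2 = (17 ± 9.8489)/2,
  λ_1 = 13.4244,  λ_2 = 3.5756.

Step 4 — unit eigenvector for λ_1: solve (Sigma - λ_1 I)v = 0. First row:
  (13 - 13.4244)·v_x + (2)·v_y = 0, i.e. (-0.4244)·v_x + (2)·v_y = 0,
  so v ∝ (b, λ_1 - a) = (2, 0.4244) = u.
  ||u|| = √((2)² + (0.4244)²) = √(4.1801) ≈ 2.0445,
  v_1 = u/||u|| ≈ (0.9782, 0.2076) (||v_1|| = 1).

λ_1 = 13.4244,  λ_2 = 3.5756;  v_1 ≈ (0.9782, 0.2076)


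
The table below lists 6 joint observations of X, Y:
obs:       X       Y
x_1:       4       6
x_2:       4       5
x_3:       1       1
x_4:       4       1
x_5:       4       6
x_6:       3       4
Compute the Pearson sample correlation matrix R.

Step 1 — column means:
  mean(X) = (4 + 4 + 1 + 4 + 4 + 3) / 6 = 20/6 = 3.3333
  mean(Y) = (6 + 5 + 1 + 1 + 6 + 4) / 6 = 23/6 = 3.8333

Step 2 — sample variances and covariances s[i,j] = (1/(n-1)) · Σ_k (x_{k,i} - mean_i) · (x_{k,j} - mean_j), with n-1 = 5:
  s[X,X] = ((0.6667)·(0.6667) + (0.6667)·(0.6667) + (-2.3333)·(-2.3333) + (0.6667)·(0.6667) + (0.6667)·(0.6667) + (-0.3333)·(-0.3333)) / 5 = 7.3333/5 = 1.4667
  s[X,Y] = ((0.6667)·(2.1667) + (0.6667)·(1.1667) + (-2.3333)·(-2.8333) + (0.6667)·(-2.8333) + (0.6667)·(2.1667) + (-0.3333)·(0.1667)) / 5 = 8.3333/5 = 1.6667
  s[Y,Y] = ((2.1667)·(2.1667) + (1.1667)·(1.1667) + (-2.8333)·(-2.8333) + (-2.8333)·(-2.8333) + (2.1667)·(2.1667) + (0.1667)·(0.1667)) / 5 = 26.8333/5 = 5.3667
  Sample standard deviations s_i = √(s[i,i]):
  s(X) = √(1.4667) = 1.2111
  s(Y) = √(5.3667) = 2.3166

Step 3 — r_{ij} = s_{ij} / (s_i · s_j):
  r[X,X] = 1 (diagonal).
  r[X,Y] = 1.6667 / (1.2111 · 2.3166) = 1.6667 / 2.8056 = 0.5941
  r[Y,Y] = 1 (diagonal).

R is symmetric with unit diagonal. Assembling:

R = [[1, 0.5941],
 [0.5941, 1]]


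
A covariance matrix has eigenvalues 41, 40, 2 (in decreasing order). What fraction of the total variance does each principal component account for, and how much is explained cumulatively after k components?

Step 1 — total variance = trace(Sigma) = Σ λ_i = 41 + 40 + 2 = 83.

Step 2 — fraction explained by component i = λ_i / Σ λ:
  PC1: 41/83 = 0.494
  PC2: 40/83 = 0.4819
  PC3: 2/83 = 0.0241

Step 3 — cumulative fraction after k components = (λ_1 + ... + λ_k) / Σ λ:
  k = 1: 41/83 = 0.494
  k = 2: (41 + 40)/83 = 81/83 = 0.9759
  k = 3: (41 + 40 + 2)/83 = 83/83 = 1

Summary (fraction, with percent):

explained: PC1 0.494 (49.4%), PC2 0.4819 (48.19%), PC3 0.0241 (2.41%);  cumulative: 0.494, 0.9759, 1


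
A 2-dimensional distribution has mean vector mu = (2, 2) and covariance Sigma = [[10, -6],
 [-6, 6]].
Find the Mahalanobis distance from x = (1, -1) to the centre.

Step 1 — centre the observation: (x - mu) = (-1, -3).

Step 2 — invert Sigma. det(Sigma) = 10·6 - (-6)² = 24.
  Sigma^{-1} = (1/det) · [[d, -b], [-b, a]] = [[0.25, 0.25],
 [0.25, 0.4167]].

Step 3 — form the quadratic (x - mu)^T · Sigma^{-1} · (x - mu):
  Sigma^{-1} · (x - mu) = (-1, -1.5).
  (x - mu)^T · [Sigma^{-1} · (x - mu)] = (-1)·(-1) + (-3)·(-1.5) = 5.5.

Step 4 — take square root: d = √(5.5) ≈ 2.3452.

d(x, mu) = √(5.5) ≈ 2.3452


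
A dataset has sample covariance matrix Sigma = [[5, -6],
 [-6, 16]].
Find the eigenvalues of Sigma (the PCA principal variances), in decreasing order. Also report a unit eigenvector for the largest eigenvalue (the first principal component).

Step 1 — characteristic polynomial of 2×2 Sigma:
  det(Sigma - λI) = λ² - trace · λ + det = 0.
  trace = 5 + 16 = 21, det = 5·16 - (-6)² = 44.
Step 2 — discriminant:
  Δ = trace² - 4·det = 441 - 176 = 265.
Step 3 — eigenvalues:
  λ = (trace ± √Δ)/2 = (21 ± 16.2788)/2,
  λ_1 = 18.6394,  λ_2 = 2.3606.

Step 4 — unit eigenvector for λ_1: solve (Sigma - λ_1 I)v = 0. First row:
  (5 - 18.6394)·v_x + (-6)·v_y = 0, i.e. (-13.6394)·v_x + (-6)·v_y = 0,
  so v ∝ (b, λ_1 - a) = (-6, 13.6394); multiply by -1 so the first entry is positive: u = (6, -13.6394).
  ||u|| = √((6)² + (-13.6394)²) = √(222.0335) ≈ 14.9008,
  v_1 = u/||u|| ≈ (0.4027, -0.9153) (||v_1|| = 1).

λ_1 = 18.6394,  λ_2 = 2.3606;  v_1 ≈ (0.4027, -0.9153)


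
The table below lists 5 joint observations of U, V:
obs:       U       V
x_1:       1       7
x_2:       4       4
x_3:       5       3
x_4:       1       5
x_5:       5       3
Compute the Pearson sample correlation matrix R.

Step 1 — column means:
  mean(U) = (1 + 4 + 5 + 1 + 5) / 5 = 16/5 = 3.2
  mean(V) = (7 + 4 + 3 + 5 + 3) / 5 = 22/5 = 4.4

Step 2 — sample variances and covariances s[i,j] = (1/(n-1)) · Σ_k (x_{k,i} - mean_i) · (x_{k,j} - mean_j), with n-1 = 4:
  s[U,U] = ((-2.2)·(-2.2) + (0.8)·(0.8) + (1.8)·(1.8) + (-2.2)·(-2.2) + (1.8)·(1.8)) / 4 = 16.8/4 = 4.2
  s[U,V] = ((-2.2)·(2.6) + (0.8)·(-0.4) + (1.8)·(-1.4) + (-2.2)·(0.6) + (1.8)·(-1.4)) / 4 = -12.4/4 = -3.1
  s[V,V] = ((2.6)·(2.6) + (-0.4)·(-0.4) + (-1.4)·(-1.4) + (0.6)·(0.6) + (-1.4)·(-1.4)) / 4 = 11.2/4 = 2.8
  Sample standard deviations s_i = √(s[i,i]):
  s(U) = √(4.2) = 2.0494
  s(V) = √(2.8) = 1.6733

Step 3 — r_{ij} = s_{ij} / (s_i · s_j):
  r[U,U] = 1 (diagonal).
  r[U,V] = -3.1 / (2.0494 · 1.6733) = -3.1 / 3.4293 = -0.904
  r[V,V] = 1 (diagonal).

R is symmetric with unit diagonal. Assembling:

R = [[1, -0.904],
 [-0.904, 1]]


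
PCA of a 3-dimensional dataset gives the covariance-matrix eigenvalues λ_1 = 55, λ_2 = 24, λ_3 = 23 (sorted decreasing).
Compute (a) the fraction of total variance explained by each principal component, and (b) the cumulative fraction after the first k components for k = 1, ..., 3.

Step 1 — total variance = trace(Sigma) = Σ λ_i = 55 + 24 + 23 = 102.

Step 2 — fraction explained by component i = λ_i / Σ λ:
  PC1: 55/102 = 0.5392
  PC2: 24/102 = 0.2353
  PC3: 23/102 = 0.2255

Step 3 — cumulative fraction after k components = (λ_1 + ... + λ_k) / Σ λ:
  k = 1: 55/102 = 0.5392
  k = 2: (55 + 24)/102 = 79/102 = 0.7745
  k = 3: (55 + 24 + 23)/102 = 102/102 = 1

Summary (fraction, with percent):

explained: PC1 0.5392 (53.92%), PC2 0.2353 (23.53%), PC3 0.2255 (22.55%);  cumulative: 0.5392, 0.7745, 1


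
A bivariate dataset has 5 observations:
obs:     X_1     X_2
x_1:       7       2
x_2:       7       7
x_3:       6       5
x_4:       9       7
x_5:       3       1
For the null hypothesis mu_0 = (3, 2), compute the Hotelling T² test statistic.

Step 1 — sample mean vector:
  mean(X_1) = (7 + 7 + 6 + 9 + 3) / 5 = 32/5 = 6.4
  mean(X_2) = (2 + 7 + 5 + 7 + 1) / 5 = 22/5 = 4.4
  x̄ = (6.4, 4.4),  deviation x̄ - mu_0 = (6.4, 4.4) - (3, 2) = (3.4, 2.4).

Step 2 — sample covariance matrix, S[i,j] = (1/(n-1)) · Σ_k (x_{k,i} - mean_i) · (x_{k,j} - mean_j), divisor n-1 = 4:
  S[X_1,X_1] = ((0.6)·(0.6) + (0.6)·(0.6) + (-0.4)·(-0.4) + (2.6)·(2.6) + (-3.4)·(-3.4)) / 4 = 19.2/4 = 4.8
  S[X_1,X_2] = ((0.6)·(-2.4) + (0.6)·(2.6) + (-0.4)·(0.6) + (2.6)·(2.6) + (-3.4)·(-3.4)) / 4 = 18.2/4 = 4.55
  S[X_2,X_2] = ((-2.4)·(-2.4) + (2.6)·(2.6) + (0.6)·(0.6) + (2.6)·(2.6) + (-3.4)·(-3.4)) / 4 = 31.2/4 = 7.8
  S = [[4.8, 4.55],
 [4.55, 7.8]].

Step 3 — invert S. det(S) = 4.8·7.8 - (4.55)² = 16.7375.
  S^{-1} = (1/det) · [[d, -b], [-b, a]] = [[0.466, -0.2718],
 [-0.2718, 0.2868]].

Step 4 — quadratic form (x̄ - mu_0)^T · S^{-1} · (x̄ - mu_0):
  S^{-1} · (x̄ - mu_0) = (0.932, -0.236),
  (x̄ - mu_0)^T · [...] = (3.4)·(0.932) + (2.4)·(-0.236) = 2.6025.

Step 5 — scale by n: T² = 5 · 2.6025 = 13.0127.

T² ≈ 13.0127


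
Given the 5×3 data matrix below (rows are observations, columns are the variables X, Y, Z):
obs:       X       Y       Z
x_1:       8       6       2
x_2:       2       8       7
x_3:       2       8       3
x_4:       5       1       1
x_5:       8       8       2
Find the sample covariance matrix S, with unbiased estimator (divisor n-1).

Step 1 — column means:
  mean(X) = (8 + 2 + 2 + 5 + 8) / 5 = 25/5 = 5
  mean(Y) = (6 + 8 + 8 + 1 + 8) / 5 = 31/5 = 6.2
  mean(Z) = (2 + 7 + 3 + 1 + 2) / 5 = 15/5 = 3

Step 2 — sample covariance S[i,j] = (1/(n-1)) · Σ_k (x_{k,i} - mean_i) · (x_{k,j} - mean_j), with n-1 = 4.
  S[X,X] = ((3)·(3) + (-3)·(-3) + (-3)·(-3) + (0)·(0) + (3)·(3)) / 4 = 36/4 = 9
  S[X,Y] = ((3)·(-0.2) + (-3)·(1.8) + (-3)·(1.8) + (0)·(-5.2) + (3)·(1.8)) / 4 = -6/4 = -1.5
  S[X,Z] = ((3)·(-1) + (-3)·(4) + (-3)·(0) + (0)·(-2) + (3)·(-1)) / 4 = -18/4 = -4.5
  S[Y,Y] = ((-0.2)·(-0.2) + (1.8)·(1.8) + (1.8)·(1.8) + (-5.2)·(-5.2) + (1.8)·(1.8)) / 4 = 36.8/4 = 9.2
  S[Y,Z] = ((-0.2)·(-1) + (1.8)·(4) + (1.8)·(0) + (-5.2)·(-2) + (1.8)·(-1)) / 4 = 16/4 = 4
  S[Z,Z] = ((-1)·(-1) + (4)·(4) + (0)·(0) + (-2)·(-2) + (-1)·(-1)) / 4 = 22/4 = 5.5

S is symmetric (S[j,i] = S[i,j]). Assembling:

S = [[9, -1.5, -4.5],
 [-1.5, 9.2, 4],
 [-4.5, 4, 5.5]]


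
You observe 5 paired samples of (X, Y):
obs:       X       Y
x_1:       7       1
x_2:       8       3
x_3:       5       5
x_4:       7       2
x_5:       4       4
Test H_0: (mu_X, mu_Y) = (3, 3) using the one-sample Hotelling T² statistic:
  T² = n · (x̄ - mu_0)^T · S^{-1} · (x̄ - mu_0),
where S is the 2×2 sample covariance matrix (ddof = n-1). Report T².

Step 1 — sample mean vector:
  mean(X) = (7 + 8 + 5 + 7 + 4) / 5 = 31/5 = 6.2
  mean(Y) = (1 + 3 + 5 + 2 + 4) / 5 = 15/5 = 3
  x̄ = (6.2, 3),  deviation x̄ - mu_0 = (6.2, 3) - (3, 3) = (3.2, 0).

Step 2 — sample covariance matrix, S[i,j] = (1/(n-1)) · Σ_k (x_{k,i} - mean_i) · (x_{k,j} - mean_j), divisor n-1 = 4:
  S[X,X] = ((0.8)·(0.8) + (1.8)·(1.8) + (-1.2)·(-1.2) + (0.8)·(0.8) + (-2.2)·(-2.2)) / 4 = 10.8/4 = 2.7
  S[X,Y] = ((0.8)·(-2) + (1.8)·(0) + (-1.2)·(2) + (0.8)·(-1) + (-2.2)·(1)) / 4 = -7/4 = -1.75
  S[Y,Y] = ((-2)·(-2) + (0)·(0) + (2)·(2) + (-1)·(-1) + (1)·(1)) / 4 = 10/4 = 2.5
  S = [[2.7, -1.75],
 [-1.75, 2.5]].

Step 3 — invert S. det(S) = 2.7·2.5 - (-1.75)² = 3.6875.
  S^{-1} = (1/det) · [[d, -b], [-b, a]] = [[0.678, 0.4746],
 [0.4746, 0.7322]].

Step 4 — quadratic form (x̄ - mu_0)^T · S^{-1} · (x̄ - mu_0):
  S^{-1} · (x̄ - mu_0) = (2.1695, 1.5186),
  (x̄ - mu_0)^T · [...] = (3.2)·(2.1695) + (0)·(1.5186) = 6.9424.

Step 5 — scale by n: T² = 5 · 6.9424 = 34.7119.

T² ≈ 34.7119


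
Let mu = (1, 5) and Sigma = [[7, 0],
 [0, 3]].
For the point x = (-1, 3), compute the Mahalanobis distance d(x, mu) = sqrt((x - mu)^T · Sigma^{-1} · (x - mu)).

Step 1 — centre the observation: (x - mu) = (-2, -2).

Step 2 — invert Sigma. det(Sigma) = 7·3 - (0)² = 21.
  Sigma^{-1} = (1/det) · [[d, -b], [-b, a]] = [[0.1429, 0],
 [0, 0.3333]].

Step 3 — form the quadratic (x - mu)^T · Sigma^{-1} · (x - mu):
  Sigma^{-1} · (x - mu) = (-0.2857, -0.6667).
  (x - mu)^T · [Sigma^{-1} · (x - mu)] = (-2)·(-0.2857) + (-2)·(-0.6667) = 1.9048.

Step 4 — take square root: d = √(1.9048) ≈ 1.3801.

d(x, mu) = √(1.9048) ≈ 1.3801


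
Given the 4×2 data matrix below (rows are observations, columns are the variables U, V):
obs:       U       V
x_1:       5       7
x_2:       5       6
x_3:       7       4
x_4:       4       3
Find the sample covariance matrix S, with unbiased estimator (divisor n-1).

Step 1 — column means:
  mean(U) = (5 + 5 + 7 + 4) / 4 = 21/4 = 5.25
  mean(V) = (7 + 6 + 4 + 3) / 4 = 20/4 = 5

Step 2 — sample covariance S[i,j] = (1/(n-1)) · Σ_k (x_{k,i} - mean_i) · (x_{k,j} - mean_j), with n-1 = 3.
  S[U,U] = ((-0.25)·(-0.25) + (-0.25)·(-0.25) + (1.75)·(1.75) + (-1.25)·(-1.25)) / 3 = 4.75/3 = 1.5833
  S[U,V] = ((-0.25)·(2) + (-0.25)·(1) + (1.75)·(-1) + (-1.25)·(-2)) / 3 = 0/3 = 0
  S[V,V] = ((2)·(2) + (1)·(1) + (-1)·(-1) + (-2)·(-2)) / 3 = 10/3 = 3.3333

S is symmetric (S[j,i] = S[i,j]). Assembling:

S = [[1.5833, 0],
 [0, 3.3333]]


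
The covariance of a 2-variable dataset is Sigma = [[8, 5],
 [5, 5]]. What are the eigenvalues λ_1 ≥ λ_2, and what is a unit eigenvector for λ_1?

Step 1 — characteristic polynomial of 2×2 Sigma:
  det(Sigma - λI) = λ² - trace · λ + det = 0.
  trace = 8 + 5 = 13, det = 8·5 - (5)² = 15.
Step 2 — discriminant:
  Δ = trace² - 4·det = 169 - 60 = 109.
Step 3 — eigenvalues:
  λ = (trace ± √Δ)/2 = (13 ± 10.4403)/2,
  λ_1 = 11.7202,  λ_2 = 1.2798.

Step 4 — unit eigenvector for λ_1: solve (Sigma - λ_1 I)v = 0. First row:
  (8 - 11.7202)·v_x + (5)·v_y = 0, i.e. (-3.7202)·v_x + (5)·v_y = 0,
  so v ∝ (b, λ_1 - a) = (5, 3.7202) = u.
  ||u|| = √((5)² + (3.7202)²) = √(38.8395) ≈ 6.2321,
  v_1 = u/||u|| ≈ (0.8023, 0.5969) (||v_1|| = 1).

λ_1 = 11.7202,  λ_2 = 1.2798;  v_1 ≈ (0.8023, 0.5969)


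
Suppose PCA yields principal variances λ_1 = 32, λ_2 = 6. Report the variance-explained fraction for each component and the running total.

Step 1 — total variance = trace(Sigma) = Σ λ_i = 32 + 6 = 38.

Step 2 — fraction explained by component i = λ_i / Σ λ:
  PC1: 32/38 = 0.8421
  PC2: 6/38 = 0.1579

Step 3 — cumulative fraction after k components = (λ_1 + ... + λ_k) / Σ λ:
  k = 1: 32/38 = 0.8421
  k = 2: (32 + 6)/38 = 38/38 = 1

Summary (fraction, with percent):

explained: PC1 0.8421 (84.21%), PC2 0.1579 (15.79%);  cumulative: 0.8421, 1


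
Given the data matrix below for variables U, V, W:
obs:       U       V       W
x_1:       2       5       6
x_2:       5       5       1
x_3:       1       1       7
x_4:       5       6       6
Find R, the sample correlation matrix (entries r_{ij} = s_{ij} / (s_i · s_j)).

Step 1 — column means:
  mean(U) = (2 + 5 + 1 + 5) / 4 = 13/4 = 3.25
  mean(V) = (5 + 5 + 1 + 6) / 4 = 17/4 = 4.25
  mean(W) = (6 + 1 + 7 + 6) / 4 = 20/4 = 5

Step 2 — sample variances and covariances s[i,j] = (1/(n-1)) · Σ_k (x_{k,i} - mean_i) · (x_{k,j} - mean_j), with n-1 = 3:
  s[U,U] = ((-1.25)·(-1.25) + (1.75)·(1.75) + (-2.25)·(-2.25) + (1.75)·(1.75)) / 3 = 12.75/3 = 4.25
  s[U,V] = ((-1.25)·(0.75) + (1.75)·(0.75) + (-2.25)·(-3.25) + (1.75)·(1.75)) / 3 = 10.75/3 = 3.5833
  s[U,W] = ((-1.25)·(1) + (1.75)·(-4) + (-2.25)·(2) + (1.75)·(1)) / 3 = -11/3 = -3.6667
  s[V,V] = ((0.75)·(0.75) + (0.75)·(0.75) + (-3.25)·(-3.25) + (1.75)·(1.75)) / 3 = 14.75/3 = 4.9167
  s[V,W] = ((0.75)·(1) + (0.75)·(-4) + (-3.25)·(2) + (1.75)·(1)) / 3 = -7/3 = -2.3333
  s[W,W] = ((1)·(1) + (-4)·(-4) + (2)·(2) + (1)·(1)) / 3 = 22/3 = 7.3333
  Sample standard deviations s_i = √(s[i,i]):
  s(U) = √(4.25) = 2.0616
  s(V) = √(4.9167) = 2.2174
  s(W) = √(7.3333) = 2.708

Step 3 — r_{ij} = s_{ij} / (s_i · s_j):
  r[U,U] = 1 (diagonal).
  r[U,V] = 3.5833 / (2.0616 · 2.2174) = 3.5833 / 4.5712 = 0.7839
  r[U,W] = -3.6667 / (2.0616 · 2.708) = -3.6667 / 5.5827 = -0.6568
  r[V,V] = 1 (diagonal).
  r[V,W] = -2.3333 / (2.2174 · 2.708) = -2.3333 / 6.0046 = -0.3886
  r[W,W] = 1 (diagonal).

R is symmetric with unit diagonal. Assembling:

R = [[1, 0.7839, -0.6568],
 [0.7839, 1, -0.3886],
 [-0.6568, -0.3886, 1]]


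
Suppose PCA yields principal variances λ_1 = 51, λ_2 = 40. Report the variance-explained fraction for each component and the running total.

Step 1 — total variance = trace(Sigma) = Σ λ_i = 51 + 40 = 91.

Step 2 — fraction explained by component i = λ_i / Σ λ:
  PC1: 51/91 = 0.5604
  PC2: 40/91 = 0.4396

Step 3 — cumulative fraction after k components = (λ_1 + ... + λ_k) / Σ λ:
  k = 1: 51/91 = 0.5604
  k = 2: (51 + 40)/91 = 91/91 = 1

Summary (fraction, with percent):

explained: PC1 0.5604 (56.04%), PC2 0.4396 (43.96%);  cumulative: 0.5604, 1


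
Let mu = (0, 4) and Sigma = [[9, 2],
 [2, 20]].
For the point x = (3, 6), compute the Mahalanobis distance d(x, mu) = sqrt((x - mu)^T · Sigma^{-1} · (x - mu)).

Step 1 — centre the observation: (x - mu) = (3, 2).

Step 2 — invert Sigma. det(Sigma) = 9·20 - (2)² = 176.
  Sigma^{-1} = (1/det) · [[d, -b], [-b, a]] = [[0.1136, -0.0114],
 [-0.0114, 0.0511]].

Step 3 — form the quadratic (x - mu)^T · Sigma^{-1} · (x - mu):
  Sigma^{-1} · (x - mu) = (0.3182, 0.0682).
  (x - mu)^T · [Sigma^{-1} · (x - mu)] = (3)·(0.3182) + (2)·(0.0682) = 1.0909.

Step 4 — take square root: d = √(1.0909) ≈ 1.0445.

d(x, mu) = √(1.0909) ≈ 1.0445


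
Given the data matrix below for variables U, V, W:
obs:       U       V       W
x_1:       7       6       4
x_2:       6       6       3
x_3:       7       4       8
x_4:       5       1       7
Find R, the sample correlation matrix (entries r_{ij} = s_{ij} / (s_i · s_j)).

Step 1 — column means:
  mean(U) = (7 + 6 + 7 + 5) / 4 = 25/4 = 6.25
  mean(V) = (6 + 6 + 4 + 1) / 4 = 17/4 = 4.25
  mean(W) = (4 + 3 + 8 + 7) / 4 = 22/4 = 5.5

Step 2 — sample variances and covariances s[i,j] = (1/(n-1)) · Σ_k (x_{k,i} - mean_i) · (x_{k,j} - mean_j), with n-1 = 3:
  s[U,U] = ((0.75)·(0.75) + (-0.25)·(-0.25) + (0.75)·(0.75) + (-1.25)·(-1.25)) / 3 = 2.75/3 = 0.9167
  s[U,V] = ((0.75)·(1.75) + (-0.25)·(1.75) + (0.75)·(-0.25) + (-1.25)·(-3.25)) / 3 = 4.75/3 = 1.5833
  s[U,W] = ((0.75)·(-1.5) + (-0.25)·(-2.5) + (0.75)·(2.5) + (-1.25)·(1.5)) / 3 = -0.5/3 = -0.1667
  s[V,V] = ((1.75)·(1.75) + (1.75)·(1.75) + (-0.25)·(-0.25) + (-3.25)·(-3.25)) / 3 = 16.75/3 = 5.5833
  s[V,W] = ((1.75)·(-1.5) + (1.75)·(-2.5) + (-0.25)·(2.5) + (-3.25)·(1.5)) / 3 = -12.5/3 = -4.1667
  s[W,W] = ((-1.5)·(-1.5) + (-2.5)·(-2.5) + (2.5)·(2.5) + (1.5)·(1.5)) / 3 = 17/3 = 5.6667
  Sample standard deviations s_i = √(s[i,i]):
  s(U) = √(0.9167) = 0.9574
  s(V) = √(5.5833) = 2.3629
  s(W) = √(5.6667) = 2.3805

Step 3 — r_{ij} = s_{ij} / (s_i · s_j):
  r[U,U] = 1 (diagonal).
  r[U,V] = 1.5833 / (0.9574 · 2.3629) = 1.5833 / 2.2623 = 0.6999
  r[U,W] = -0.1667 / (0.9574 · 2.3805) = -0.1667 / 2.2791 = -0.0731
  r[V,V] = 1 (diagonal).
  r[V,W] = -4.1667 / (2.3629 · 2.3805) = -4.1667 / 5.6248 = -0.7408
  r[W,W] = 1 (diagonal).

R is symmetric with unit diagonal. Assembling:

R = [[1, 0.6999, -0.0731],
 [0.6999, 1, -0.7408],
 [-0.0731, -0.7408, 1]]


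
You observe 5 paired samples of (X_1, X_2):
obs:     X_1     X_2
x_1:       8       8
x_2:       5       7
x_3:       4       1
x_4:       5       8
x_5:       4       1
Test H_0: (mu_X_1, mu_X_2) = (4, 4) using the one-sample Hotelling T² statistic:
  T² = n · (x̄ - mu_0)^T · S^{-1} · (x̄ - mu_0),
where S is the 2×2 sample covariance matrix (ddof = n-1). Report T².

Step 1 — sample mean vector:
  mean(X_1) = (8 + 5 + 4 + 5 + 4) / 5 = 26/5 = 5.2
  mean(X_2) = (8 + 7 + 1 + 8 + 1) / 5 = 25/5 = 5
  x̄ = (5.2, 5),  deviation x̄ - mu_0 = (5.2, 5) - (4, 4) = (1.2, 1).

Step 2 — sample covariance matrix, S[i,j] = (1/(n-1)) · Σ_k (x_{k,i} - mean_i) · (x_{k,j} - mean_j), divisor n-1 = 4:
  S[X_1,X_1] = ((2.8)·(2.8) + (-0.2)·(-0.2) + (-1.2)·(-1.2) + (-0.2)·(-0.2) + (-1.2)·(-1.2)) / 4 = 10.8/4 = 2.7
  S[X_1,X_2] = ((2.8)·(3) + (-0.2)·(2) + (-1.2)·(-4) + (-0.2)·(3) + (-1.2)·(-4)) / 4 = 17/4 = 4.25
  S[X_2,X_2] = ((3)·(3) + (2)·(2) + (-4)·(-4) + (3)·(3) + (-4)·(-4)) / 4 = 54/4 = 13.5
  S = [[2.7, 4.25],
 [4.25, 13.5]].

Step 3 — invert S. det(S) = 2.7·13.5 - (4.25)² = 18.3875.
  S^{-1} = (1/det) · [[d, -b], [-b, a]] = [[0.7342, -0.2311],
 [-0.2311, 0.1468]].

Step 4 — quadratic form (x̄ - mu_0)^T · S^{-1} · (x̄ - mu_0):
  S^{-1} · (x̄ - mu_0) = (0.6499, -0.1305),
  (x̄ - mu_0)^T · [...] = (1.2)·(0.6499) + (1)·(-0.1305) = 0.6494.

Step 5 — scale by n: T² = 5 · 0.6494 = 3.2468.

T² ≈ 3.2468
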